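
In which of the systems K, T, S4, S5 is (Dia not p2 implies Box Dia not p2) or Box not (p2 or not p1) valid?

S5

S4-tableau for the negation not ((Dia not p2 implies Box Dia not p2) or Box not (p2 or not p1)):
1. not ((Dia not p2 implies Box Dia not p2) or Box not (p2 or not p1)), u
2. not (Dia not p2 implies Box Dia not p2), u   [neg-or-rule on 1]
3. not Box not (p2 or not p1), u   [neg-or-rule on 1]
4. Dia not p2, u   [neg-implies-rule on 2]
5. not Box Dia not p2, u   [neg-implies-rule on 2]
6. p2 or not p1, v   [neg-Box-rule on 3: fresh world v, uRv]
7. not p1, v   [or-rule on 6 (branches; this branch)]
8. not p2, w   [Dia-rule on 4: fresh world w, uRw]
9. not Dia not p2, x   [neg-Box-rule on 5: fresh world x, uRx]
10. p2, x   [neg-Dia-rule on 9 via xRx]
Accessibility: uRu, uRv, uRw, uRx, vRv, wRw, xRx
Complete open branch: countermodel on an S4-frame, so not valid in S4, nor in K, T (the same frame is also a K-frame and a T-frame).
S5-tableau for the negation not ((Dia not p2 implies Box Dia not p2) or Box not (p2 or not p1)):
1. not ((Dia not p2 implies Box Dia not p2) or Box not (p2 or not p1)), u
2. not (Dia not p2 implies Box Dia not p2), u   [neg-or-rule on 1]
3. not Box not (p2 or not p1), u   [neg-or-rule on 1]
4. Dia not p2, u   [neg-implies-rule on 2]
5. not Box Dia not p2, u   [neg-implies-rule on 2]
6. p2 or not p1, v   [neg-Box-rule on 3: fresh world v, uRv]
7. not p1, v   [or-rule on 6 (branches; this branch)]
8. not p2, w   [Dia-rule on 4: fresh world w, uRw]
9. not Dia not p2, x   [neg-Box-rule on 5: fresh world x, uRx]
10. p2, u   [neg-Dia-rule on 9 via xRu]
11. p2, v   [neg-Dia-rule on 9 via xRv]
12. p2, w   [neg-Dia-rule on 9 via xRw]
Accessibility: uRu, uRv, uRw, uRx, vRu, vRv, vRw, vRx, wRu, wRv, wRw, wRx, xRu, xRv, xRw, xRx
Branch closes: p2 and not p2 both at w.
Every branch closes (one shown): valid in S5.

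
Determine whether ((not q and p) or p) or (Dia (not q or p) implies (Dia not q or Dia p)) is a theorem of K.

Tableau for the negation not (((not q and p) or p) or (Dia (not q or p) implies (Dia not q or Dia p))):
1. not (((not q and p) or p) or (Dia (not q or p) implies (Dia not q or Dia p))), w0
2. not ((not q and p) or p), w0
3. not (Dia (not q or p) implies (Dia not q or Dia p)), w0
4. not (not q and p), w0
5. not p, w0
6. Dia (not q or p), w0
7. not (Dia not q or Dia p), w0
8. not Dia not q, w0
9. not Dia p, w0
10. not q or p, w1
11. q, w1
12. not p, w1
13. p, w1
Accessibility: w0Rw1
Branch closes: p and not p both at w1.
Every branch of the negation's tableau closes; the branch above is one of them.

Yes, valid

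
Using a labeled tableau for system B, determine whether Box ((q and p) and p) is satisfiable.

1. Box ((q and p) and p), 0
2. (q and p) and p, 0   [Box-rule on 1 via 0R0]
3. q and p, 0   [and-rule on 2]
4. p, 0   [and-rule on 2]
5. q, 0   [and-rule on 3]
Accessibility: 0R0

Satisfiable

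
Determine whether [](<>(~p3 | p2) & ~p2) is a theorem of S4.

Tableau for the negation ~[](<>(~p3 | p2) & ~p2):
1. ~[](<>(~p3 | p2) & ~p2), 0
2. ~(<>(~p3 | p2) & ~p2), 1
3. p2, 1
Accessibility: 0R0, 0R1, 1R1
The negation has an open branch (countermodel exists).

No, not valid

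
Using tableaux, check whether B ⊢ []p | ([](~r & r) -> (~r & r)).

Tableau for the negation ~([]p | ([](~r & r) -> (~r & r))):
1. ~([]p | ([](~r & r) -> (~r & r))), u
2. ~[]p, u
3. ~([](~r & r) -> (~r & r)), u
4. [](~r & r), u
5. ~(~r & r), u
6. ~r & r, u
7. ~r, u
8. r, u
Accessibility: uRu
Branch closes: r and ~r both at u.
Every branch of the negation's tableau closes; the branch above is one of them.

Yes, valid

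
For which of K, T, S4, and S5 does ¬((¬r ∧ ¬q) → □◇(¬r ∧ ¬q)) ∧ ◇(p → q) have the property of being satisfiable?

S4-tableau for the formula:
1. ¬((¬r ∧ ¬q) → □◇(¬r ∧ ¬q)) ∧ ◇(p → q), 0
2. ¬((¬r ∧ ¬q) → □◇(¬r ∧ ¬q)), 0
3. ◇(p → q), 0
4. ¬r ∧ ¬q, 0
5. ¬□◇(¬r ∧ ¬q), 0
6. ¬r, 0
7. ¬q, 0
8. p → q, 1
9. q, 1
10. ¬◇(¬r ∧ ¬q), 2
11. ¬(¬r ∧ ¬q), 2
12. q, 2
Accessibility: 0R0, 0R1, 0R2, 1R1, 2R2
Complete open branch: satisfiable in S4, hence also in K, T (this S4-model is also a K-model and a T-model).
S5-tableau for the formula:
1. ¬((¬r ∧ ¬q) → □◇(¬r ∧ ¬q)) ∧ ◇(p → q), 0
2. ¬((¬r ∧ ¬q) → □◇(¬r ∧ ¬q)), 0
3. ◇(p → q), 0
4. ¬r ∧ ¬q, 0
5. ¬□◇(¬r ∧ ¬q), 0
6. ¬r, 0
7. ¬q, 0
8. p → q, 1
9. q, 1
10. ¬◇(¬r ∧ ¬q), 2
11. ¬(¬r ∧ ¬q), 0
12. ¬(¬r ∧ ¬q), 1
13. ¬(¬r ∧ ¬q), 2
14. q, 0
Accessibility: 0R0, 0R1, 0R2, 1R0, 1R1, 1R2, 2R0, 2R1, 2R2
Branch closes: q and ¬q both at 0.
Every branch closes (one shown): unsatisfiable in S5.

K, T, S4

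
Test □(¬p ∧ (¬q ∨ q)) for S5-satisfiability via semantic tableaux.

Yes, satisfiable

1. □(¬p ∧ (¬q ∨ q)), 0
2. ¬p ∧ (¬q ∨ q), 0   [□-rule on 1 via 0R0]
3. ¬p, 0   [∧-rule on 2]
4. ¬q ∨ q, 0   [∧-rule on 2]
5. q, 0   [∨-rule on 4 (branches; this branch)]
Accessibility: 0R0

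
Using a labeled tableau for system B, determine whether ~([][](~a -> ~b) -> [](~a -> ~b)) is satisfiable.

No, unsatisfiable

1. ~([][](~a -> ~b) -> [](~a -> ~b)), u
2. [][](~a -> ~b), u
3. ~[](~a -> ~b), u
4. [](~a -> ~b), u
5. ~a -> ~b, u
6. ~b, u
7. ~(~a -> ~b), v
8. ~a, v
9. b, v
10. [](~a -> ~b), v
11. ~a -> ~b, v
12. ~b, v
Accessibility: uRu, uRv, vRu, vRv
Branch closes: b and ~b both at v.
(One branch shown.) All branches close.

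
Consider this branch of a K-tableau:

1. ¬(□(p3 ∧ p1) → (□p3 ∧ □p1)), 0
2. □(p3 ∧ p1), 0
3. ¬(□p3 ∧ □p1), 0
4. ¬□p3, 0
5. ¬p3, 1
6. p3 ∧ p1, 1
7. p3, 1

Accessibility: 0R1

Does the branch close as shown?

Both p3 and ¬p3 appear at 1.

Closed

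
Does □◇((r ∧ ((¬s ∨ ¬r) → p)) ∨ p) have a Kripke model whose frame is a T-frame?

1. □◇((r ∧ ((¬s ∨ ¬r) → p)) ∨ p), w0
2. ◇((r ∧ ((¬s ∨ ¬r) → p)) ∨ p), w0
3. (r ∧ ((¬s ∨ ¬r) → p)) ∨ p, w1
4. ◇((r ∧ ((¬s ∨ ¬r) → p)) ∨ p), w1
5. p, w1
6. (r ∧ ((¬s ∨ ¬r) → p)) ∨ p, w2
7. p, w2
Accessibility: w0Rw0, w0Rw1, w1Rw1, w1Rw2, w2Rw2

Satisfiable (open branch found)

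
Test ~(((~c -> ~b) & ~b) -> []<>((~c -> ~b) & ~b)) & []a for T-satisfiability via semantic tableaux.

1. ~(((~c -> ~b) & ~b) -> []<>((~c -> ~b) & ~b)) & []a, 0
2. ~(((~c -> ~b) & ~b) -> []<>((~c -> ~b) & ~b)), 0   [&-rule on 1]
3. []a, 0   [&-rule on 1]
4. (~c -> ~b) & ~b, 0   [~->-rule on 2]
5. ~[]<>((~c -> ~b) & ~b), 0   [~->-rule on 2]
6. ~c -> ~b, 0   [&-rule on 4]
7. ~b, 0   [&-rule on 4]
8. a, 0   [[]-rule on 3 via 0R0]
9. ~<>((~c -> ~b) & ~b), 1   [~[]-rule on 5: fresh world 1, 0R1]
10. a, 1   [[]-rule on 3 via 0R1]
11. ~((~c -> ~b) & ~b), 1   [~<>-rule on 9 via 1R1]
12. b, 1   [~&-rule on 11 (branches; this branch)]
Accessibility: 0R0, 0R1, 1R1

Satisfiable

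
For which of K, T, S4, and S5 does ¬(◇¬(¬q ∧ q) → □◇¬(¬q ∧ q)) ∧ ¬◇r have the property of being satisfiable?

K

T-tableau for the formula:
1. ¬(◇¬(¬q ∧ q) → □◇¬(¬q ∧ q)) ∧ ¬◇r, w0
2. ¬(◇¬(¬q ∧ q) → □◇¬(¬q ∧ q)), w0
3. ¬◇r, w0
4. ◇¬(¬q ∧ q), w0
5. ¬□◇¬(¬q ∧ q), w0
6. ¬r, w0
7. ¬(¬q ∧ q), w1
8. ¬r, w1
9. ¬q, w1
10. ¬◇¬(¬q ∧ q), w2
11. ¬r, w2
12. ¬q ∧ q, w2
13. ¬q, w2
14. q, w2
Accessibility: w0Rw0, w0Rw1, w0Rw2, w1Rw1, w2Rw2
Branch closes: q and ¬q both at w2.
Every branch closes (one shown): unsatisfiable in T, hence also in S4, S5 (every S4/S5-frame is a T-frame).
K-tableau for the formula:
1. ¬(◇¬(¬q ∧ q) → □◇¬(¬q ∧ q)) ∧ ¬◇r, w0
2. ¬(◇¬(¬q ∧ q) → □◇¬(¬q ∧ q)), w0
3. ¬◇r, w0
4. ◇¬(¬q ∧ q), w0
5. ¬□◇¬(¬q ∧ q), w0
6. ¬(¬q ∧ q), w1
7. ¬r, w1
8. ¬q, w1
9. ¬◇¬(¬q ∧ q), w2
10. ¬r, w2
Accessibility: w0Rw1, w0Rw2
Complete open branch: satisfiable in K.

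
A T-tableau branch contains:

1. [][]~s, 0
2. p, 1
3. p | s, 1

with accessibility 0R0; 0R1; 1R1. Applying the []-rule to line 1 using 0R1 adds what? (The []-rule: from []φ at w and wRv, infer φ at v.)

[]~s, 1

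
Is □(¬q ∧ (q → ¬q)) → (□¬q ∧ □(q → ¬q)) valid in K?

Valid in K

Tableau for the negation ¬(□(¬q ∧ (q → ¬q)) → (□¬q ∧ □(q → ¬q))):
1. ¬(□(¬q ∧ (q → ¬q)) → (□¬q ∧ □(q → ¬q))), u
2. □(¬q ∧ (q → ¬q)), u
3. ¬(□¬q ∧ □(q → ¬q)), u
4. ¬□(q → ¬q), u
5. ¬(q → ¬q), v
6. q, v
7. ¬q ∧ (q → ¬q), v
8. ¬q, v
9. q → ¬q, v
Accessibility: uRv
Branch closes: q and ¬q both at v.
All branches of the negation close; one closing branch shown above.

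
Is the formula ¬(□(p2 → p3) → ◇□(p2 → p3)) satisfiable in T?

1. ¬(□(p2 → p3) → ◇□(p2 → p3)), w0
2. □(p2 → p3), w0
3. ¬◇□(p2 → p3), w0
4. p2 → p3, w0
5. ¬□(p2 → p3), w0
6. p3, w0
7. ¬(p2 → p3), w1
8. p2, w1
9. ¬p3, w1
10. p2 → p3, w1
11. ¬□(p2 → p3), w1
12. p3, w1
Accessibility: w0Rw0, w0Rw1, w1Rw1
Branch closes: p3 and ¬p3 both at w1.
Every branch closes; the branch above is one of them.

Unsatisfiable (every branch closes)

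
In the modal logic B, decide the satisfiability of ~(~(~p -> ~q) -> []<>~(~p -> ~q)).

Unsatisfiable

1. ~(~(~p -> ~q) -> []<>~(~p -> ~q)), w0
2. ~(~p -> ~q), w0
3. ~[]<>~(~p -> ~q), w0
4. ~p, w0
5. q, w0
6. ~<>~(~p -> ~q), w1
7. ~p -> ~q, w0
8. ~p -> ~q, w1
9. ~q, w0
Accessibility: w0Rw0, w0Rw1, w1Rw0, w1Rw1
Branch closes: q and ~q both at w0.
Every branch closes; the branch above is one of them.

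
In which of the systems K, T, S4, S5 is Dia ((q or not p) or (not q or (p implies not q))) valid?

T, S4, S5

K-tableau for the negation not Dia ((q or not p) or (not q or (p implies not q))):
1. not Dia ((q or not p) or (not q or (p implies not q))), u
Complete open branch: countermodel on a K-frame, so not valid in K.
T-tableau for the negation not Dia ((q or not p) or (not q or (p implies not q))):
1. not Dia ((q or not p) or (not q or (p implies not q))), u
2. not ((q or not p) or (not q or (p implies not q))), u   [neg-Dia-rule on 1 via uRu]
3. not (q or not p), u   [neg-or-rule on 2]
4. not (not q or (p implies not q)), u   [neg-or-rule on 2]
5. not q, u   [neg-or-rule on 3]
6. p, u   [neg-or-rule on 3]
7. q, u   [neg-or-rule on 4]
8. not (p implies not q), u   [neg-or-rule on 4]
Accessibility: uRu
Branch closes: q and not q both at u.
Every branch closes (one shown): valid in T, hence also in S4, S5 (every theorem of T is a theorem of S4 and S5).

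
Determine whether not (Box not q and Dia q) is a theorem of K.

Tableau for the negation Box not q and Dia q:
1. Box not q and Dia q, w0
2. Box not q, w0   [and-rule on 1]
3. Dia q, w0   [and-rule on 1]
4. q, w1   [Dia-rule on 3: fresh world w1, w0Rw1]
5. not q, w1   [Box-rule on 2 via w0Rw1]
Accessibility: w0Rw1
Branch closes: q and not q both at w1.
All branches of the negation close; one closing branch shown above.

Valid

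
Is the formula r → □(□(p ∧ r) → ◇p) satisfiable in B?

Satisfiable (open branch found)

1. r → □(□(p ∧ r) → ◇p), u
2. □(□(p ∧ r) → ◇p), u
3. □(p ∧ r) → ◇p, u
4. ◇p, u
5. p, v
6. □(p ∧ r) → ◇p, v
7. ◇p, v
8. p, w
Accessibility: uRu, uRv, vRu, vRv, vRw, wRv, wRw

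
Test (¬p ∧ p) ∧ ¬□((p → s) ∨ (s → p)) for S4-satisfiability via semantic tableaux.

No, unsatisfiable

1. (¬p ∧ p) ∧ ¬□((p → s) ∨ (s → p)), 0
2. ¬p ∧ p, 0   [∧-rule on 1]
3. ¬□((p → s) ∨ (s → p)), 0   [∧-rule on 1]
4. ¬p, 0   [∧-rule on 2]
5. p, 0   [∧-rule on 2]
Accessibility: 0R0
Branch closes: p and ¬p both at 0.
All branches of the tableau close; one closing branch shown above.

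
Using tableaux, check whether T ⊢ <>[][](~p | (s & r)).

Not valid

Tableau for the negation ~<>[][](~p | (s & r)):
1. ~<>[][](~p | (s & r)), u
2. ~[][](~p | (s & r)), u   [~<>-rule on 1 via uRu]
3. ~[](~p | (s & r)), v   [~[]-rule on 2: fresh world v, uRv]
4. ~[][](~p | (s & r)), v   [~<>-rule on 1 via uRv]
5. ~(~p | (s & r)), w   [~[]-rule on 3: fresh world w, vRw]
6. p, w   [~|-rule on 5]
7. ~(s & r), w   [~|-rule on 5]
8. ~r, w   [~&-rule on 7 (branches; this branch)]
9. ~[](~p | (s & r)), x   [~[]-rule on 4: fresh world x, vRx]
10. ~(~p | (s & r)), y   [~[]-rule on 9: fresh world y, xRy]
11. p, y   [~|-rule on 10]
12. ~(s & r), y   [~|-rule on 10]
13. ~r, y   [~&-rule on 12 (branches; this branch)]
Accessibility: uRu, uRv, vRv, vRw, vRx, wRw, xRx, xRy, yRy
The negation has an open branch (countermodel exists).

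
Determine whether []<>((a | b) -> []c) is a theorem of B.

Tableau for the negation ~[]<>((a | b) -> []c):
1. ~[]<>((a | b) -> []c), 0
2. ~<>((a | b) -> []c), 1
3. ~((a | b) -> []c), 0
4. a | b, 0
5. ~[]c, 0
6. ~((a | b) -> []c), 1
7. a | b, 1
8. ~[]c, 1
9. b, 0
10. b, 1
11. ~c, 2
12. ~c, 3
13. ~((a | b) -> []c), 3
14. a | b, 3
15. ~[]c, 3
16. b, 3
17. ~c, 4
Accessibility: 0R0, 0R1, 0R2, 1R0, 1R1, 1R3, 2R0, 2R2, 3R1, 3R3, 3R4, 4R3, 4R4
The negation has an open branch (countermodel exists).

Not valid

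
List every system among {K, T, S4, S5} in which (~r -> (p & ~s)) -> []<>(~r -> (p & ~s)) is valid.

S5

S4-tableau for the negation ~((~r -> (p & ~s)) -> []<>(~r -> (p & ~s))):
1. ~((~r -> (p & ~s)) -> []<>(~r -> (p & ~s))), 0
2. ~r -> (p & ~s), 0   [~->-rule on 1]
3. ~[]<>(~r -> (p & ~s)), 0   [~->-rule on 1]
4. p & ~s, 0   [->-rule on 2 (branches; this branch)]
5. p, 0   [&-rule on 4]
6. ~s, 0   [&-rule on 4]
7. ~<>(~r -> (p & ~s)), 1   [~[]-rule on 3: fresh world 1, 0R1]
8. ~(~r -> (p & ~s)), 1   [~<>-rule on 7 via 1R1]
9. ~r, 1   [~->-rule on 8]
10. ~(p & ~s), 1   [~->-rule on 8]
11. s, 1   [~&-rule on 10 (branches; this branch)]
Accessibility: 0R0, 0R1, 1R1
Complete open branch: countermodel on an S4-frame, so not valid in S4, nor in K, T (the same frame is also a K-frame and a T-frame).
S5-tableau for the negation ~((~r -> (p & ~s)) -> []<>(~r -> (p & ~s))):
1. ~((~r -> (p & ~s)) -> []<>(~r -> (p & ~s))), 0
2. ~r -> (p & ~s), 0   [~->-rule on 1]
3. ~[]<>(~r -> (p & ~s)), 0   [~->-rule on 1]
4. p & ~s, 0   [->-rule on 2 (branches; this branch)]
5. p, 0   [&-rule on 4]
6. ~s, 0   [&-rule on 4]
7. ~<>(~r -> (p & ~s)), 1   [~[]-rule on 3: fresh world 1, 0R1]
8. ~(~r -> (p & ~s)), 0   [~<>-rule on 7 via 1R0]
9. ~r, 0   [~->-rule on 8]
10. ~(p & ~s), 0   [~->-rule on 8]
11. ~(~r -> (p & ~s)), 1   [~<>-rule on 7 via 1R1]
12. ~r, 1   [~->-rule on 11]
13. ~(p & ~s), 1   [~->-rule on 11]
14. s, 0   [~&-rule on 10 (branches; this branch)]
Accessibility: 0R0, 0R1, 1R0, 1R1
Branch closes: s and ~s both at 0.
Every branch closes (one shown): valid in S5.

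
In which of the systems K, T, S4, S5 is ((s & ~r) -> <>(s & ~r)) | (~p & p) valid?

K-tableau for the negation ~(((s & ~r) -> <>(s & ~r)) | (~p & p)):
1. ~(((s & ~r) -> <>(s & ~r)) | (~p & p)), 0
2. ~((s & ~r) -> <>(s & ~r)), 0
3. ~(~p & p), 0
4. s & ~r, 0
5. ~<>(s & ~r), 0
6. s, 0
7. ~r, 0
8. ~p, 0
Complete open branch: countermodel on a K-frame, so not valid in K.
T-tableau for the negation ~(((s & ~r) -> <>(s & ~r)) | (~p & p)):
1. ~(((s & ~r) -> <>(s & ~r)) | (~p & p)), 0
2. ~((s & ~r) -> <>(s & ~r)), 0
3. ~(~p & p), 0
4. s & ~r, 0
5. ~<>(s & ~r), 0
6. s, 0
7. ~r, 0
8. ~(s & ~r), 0
9. ~p, 0
10. r, 0
Accessibility: 0R0
Branch closes: r and ~r both at 0.
Every branch closes (one shown): valid in T, hence also in S4, S5 (every theorem of T is a theorem of S4 and S5).

T, S4, S5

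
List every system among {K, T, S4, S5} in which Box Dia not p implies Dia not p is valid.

T, S4, S5

K-tableau for the negation not (Box Dia not p implies Dia not p):
1. not (Box Dia not p implies Dia not p), w0
2. Box Dia not p, w0
3. not Dia not p, w0
Complete open branch: countermodel on a K-frame, so not valid in K.
T-tableau for the negation not (Box Dia not p implies Dia not p):
1. not (Box Dia not p implies Dia not p), w0
2. Box Dia not p, w0
3. not Dia not p, w0
4. Dia not p, w0
5. p, w0
6. not p, w1
7. Dia not p, w1
8. p, w1
Accessibility: w0Rw0, w0Rw1, w1Rw1
Branch closes: p and not p both at w1.
Every branch closes (one shown): valid in T, hence also in S4, S5 (every theorem of T is a theorem of S4 and S5).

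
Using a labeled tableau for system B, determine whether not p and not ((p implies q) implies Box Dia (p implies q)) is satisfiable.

1. not p and not ((p implies q) implies Box Dia (p implies q)), u
2. not p, u
3. not ((p implies q) implies Box Dia (p implies q)), u
4. p implies q, u
5. not Box Dia (p implies q), u
6. q, u
7. not Dia (p implies q), v
8. not (p implies q), u
9. p, u
10. not q, u
Accessibility: uRu, uRv, vRu, vRv
Branch closes: p and not p both at u.
(One branch shown.) All branches close.

No, unsatisfiable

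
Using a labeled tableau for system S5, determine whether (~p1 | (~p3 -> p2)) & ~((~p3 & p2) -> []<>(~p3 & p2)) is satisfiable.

No, unsatisfiable

1. (~p1 | (~p3 -> p2)) & ~((~p3 & p2) -> []<>(~p3 & p2)), u
2. ~p1 | (~p3 -> p2), u
3. ~((~p3 & p2) -> []<>(~p3 & p2)), u
4. ~p3 & p2, u
5. ~[]<>(~p3 & p2), u
6. ~p3, u
7. p2, u
8. ~p3 -> p2, u
9. ~<>(~p3 & p2), v
10. ~(~p3 & p2), u
11. ~(~p3 & p2), v
12. ~p2, u
Accessibility: uRu, uRv, vRu, vRv
Branch closes: p2 and ~p2 both at u.
(One branch shown.) All branches close.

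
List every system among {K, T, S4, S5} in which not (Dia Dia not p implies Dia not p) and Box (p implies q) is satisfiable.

T-tableau for the formula:
1. not (Dia Dia not p implies Dia not p) and Box (p implies q), w0
2. not (Dia Dia not p implies Dia not p), w0
3. Box (p implies q), w0
4. Dia Dia not p, w0
5. not Dia not p, w0
6. p implies q, w0
7. p, w0
8. q, w0
9. Dia not p, w1
10. p implies q, w1
11. p, w1
12. q, w1
13. not p, w2
Accessibility: w0Rw0, w0Rw1, w1Rw1, w1Rw2, w2Rw2
Complete open branch: satisfiable in T, hence also in K (this T-model is also a K-model).
S4-tableau for the formula:
1. not (Dia Dia not p implies Dia not p) and Box (p implies q), w0
2. not (Dia Dia not p implies Dia not p), w0
3. Box (p implies q), w0
4. Dia Dia not p, w0
5. not Dia not p, w0
6. p implies q, w0
7. p, w0
8. q, w0
9. Dia not p, w1
10. p implies q, w1
11. p, w1
12. q, w1
13. not p, w2
14. p implies q, w2
15. p, w2
Accessibility: w0Rw0, w0Rw1, w0Rw2, w1Rw1, w1Rw2, w2Rw2
Branch closes: p and not p both at w2.
Every branch closes (one shown): unsatisfiable in S4, hence also in S5 (every S5-frame is an S4-frame).

K, T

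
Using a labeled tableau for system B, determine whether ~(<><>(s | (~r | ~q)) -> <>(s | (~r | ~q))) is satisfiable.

Satisfiable

1. ~(<><>(s | (~r | ~q)) -> <>(s | (~r | ~q))), u
2. <><>(s | (~r | ~q)), u
3. ~<>(s | (~r | ~q)), u
4. ~(s | (~r | ~q)), u
5. ~s, u
6. ~(~r | ~q), u
7. r, u
8. q, u
9. <>(s | (~r | ~q)), v
10. ~(s | (~r | ~q)), v
11. ~s, v
12. ~(~r | ~q), v
13. r, v
14. q, v
15. s | (~r | ~q), w
16. ~r | ~q, w
17. ~q, w
Accessibility: uRu, uRv, vRu, vRv, vRw, wRv, wRw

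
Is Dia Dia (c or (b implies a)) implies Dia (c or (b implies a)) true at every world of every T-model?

Tableau for the negation not (Dia Dia (c or (b implies a)) implies Dia (c or (b implies a))):
1. not (Dia Dia (c or (b implies a)) implies Dia (c or (b implies a))), u
2. Dia Dia (c or (b implies a)), u   [neg-implies-rule on 1]
3. not Dia (c or (b implies a)), u   [neg-implies-rule on 1]
4. not (c or (b implies a)), u   [neg-Dia-rule on 3 via uRu]
5. not c, u   [neg-or-rule on 4]
6. not (b implies a), u   [neg-or-rule on 4]
7. b, u   [neg-implies-rule on 6]
8. not a, u   [neg-implies-rule on 6]
9. Dia (c or (b implies a)), v   [Dia-rule on 2: fresh world v, uRv]
10. not (c or (b implies a)), v   [neg-Dia-rule on 3 via uRv]
11. not c, v   [neg-or-rule on 10]
12. not (b implies a), v   [neg-or-rule on 10]
13. b, v   [neg-implies-rule on 12]
14. not a, v   [neg-implies-rule on 12]
15. c or (b implies a), w   [Dia-rule on 9: fresh world w, vRw]
16. b implies a, w   [or-rule on 15 (branches; this branch)]
17. a, w   [implies-rule on 16 (branches; this branch)]
Accessibility: uRu, uRv, vRv, vRw, wRw
The negation has an open branch (countermodel exists).

No, not valid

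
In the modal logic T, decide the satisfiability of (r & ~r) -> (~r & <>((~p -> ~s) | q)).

Satisfiable

1. (r & ~r) -> (~r & <>((~p -> ~s) | q)), u
2. ~r & <>((~p -> ~s) | q), u   [->-rule on 1 (branches; this branch)]
3. ~r, u   [&-rule on 2]
4. <>((~p -> ~s) | q), u   [&-rule on 2]
5. (~p -> ~s) | q, v   [<>-rule on 4: fresh world v, uRv]
6. q, v   [|-rule on 5 (branches; this branch)]
Accessibility: uRu, uRv, vRv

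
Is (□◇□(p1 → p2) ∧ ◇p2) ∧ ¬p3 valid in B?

Tableau for the negation ¬((□◇□(p1 → p2) ∧ ◇p2) ∧ ¬p3):
1. ¬((□◇□(p1 → p2) ∧ ◇p2) ∧ ¬p3), u
2. p3, u
Accessibility: uRu
The negation has an open branch (countermodel exists).

No, not valid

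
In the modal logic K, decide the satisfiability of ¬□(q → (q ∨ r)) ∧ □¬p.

No, unsatisfiable

1. ¬□(q → (q ∨ r)) ∧ □¬p, u
2. ¬□(q → (q ∨ r)), u   [∧-rule on 1]
3. □¬p, u   [∧-rule on 1]
4. ¬(q → (q ∨ r)), v   [¬□-rule on 2: fresh world v, uRv]
5. q, v   [¬→-rule on 4]
6. ¬(q ∨ r), v   [¬→-rule on 4]
7. ¬q, v   [¬∨-rule on 6]
8. ¬r, v   [¬∨-rule on 6]
Accessibility: uRv
Branch closes: q and ¬q both at v.
(One branch shown.) All branches close.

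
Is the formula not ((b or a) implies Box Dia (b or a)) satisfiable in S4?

1. not ((b or a) implies Box Dia (b or a)), 0
2. b or a, 0   [neg-implies-rule on 1]
3. not Box Dia (b or a), 0   [neg-implies-rule on 1]
4. a, 0   [or-rule on 2 (branches; this branch)]
5. not Dia (b or a), 1   [neg-Box-rule on 3: fresh world 1, 0R1]
6. not (b or a), 1   [neg-Dia-rule on 5 via 1R1]
7. not b, 1   [neg-or-rule on 6]
8. not a, 1   [neg-or-rule on 6]
Accessibility: 0R0, 0R1, 1R1

Satisfiable (open branch found)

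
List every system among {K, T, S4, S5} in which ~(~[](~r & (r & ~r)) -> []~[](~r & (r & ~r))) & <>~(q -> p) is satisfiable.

K

T-tableau for the formula:
1. ~(~[](~r & (r & ~r)) -> []~[](~r & (r & ~r))) & <>~(q -> p), u
2. ~(~[](~r & (r & ~r)) -> []~[](~r & (r & ~r))), u
3. <>~(q -> p), u
4. ~[](~r & (r & ~r)), u
5. ~[]~[](~r & (r & ~r)), u
6. ~(q -> p), v
7. q, v
8. ~p, v
9. ~(~r & (r & ~r)), w
10. ~(r & ~r), w
11. r, w
12. [](~r & (r & ~r)), x
13. ~r & (r & ~r), x
14. ~r, x
15. r & ~r, x
16. r, x
Accessibility: uRu, uRv, uRw, uRx, vRv, wRw, xRx
Branch closes: r and ~r both at x.
Every branch closes (one shown): unsatisfiable in T, hence also in S4, S5 (every S4/S5-frame is a T-frame).
K-tableau for the formula:
1. ~(~[](~r & (r & ~r)) -> []~[](~r & (r & ~r))) & <>~(q -> p), u
2. ~(~[](~r & (r & ~r)) -> []~[](~r & (r & ~r))), u
3. <>~(q -> p), u
4. ~[](~r & (r & ~r)), u
5. ~[]~[](~r & (r & ~r)), u
6. ~(q -> p), v
7. q, v
8. ~p, v
9. ~(~r & (r & ~r)), w
10. ~(r & ~r), w
11. r, w
12. [](~r & (r & ~r)), x
Accessibility: uRv, uRw, uRx
Complete open branch: satisfiable in K.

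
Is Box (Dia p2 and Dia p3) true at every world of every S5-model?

Tableau for the negation not Box (Dia p2 and Dia p3):
1. not Box (Dia p2 and Dia p3), u
2. not (Dia p2 and Dia p3), v
3. not Dia p3, v
4. not p3, u
5. not p3, v
Accessibility: uRu, uRv, vRu, vRv
The negation has an open branch (countermodel exists).

No, not valid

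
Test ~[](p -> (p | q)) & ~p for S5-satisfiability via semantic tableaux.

1. ~[](p -> (p | q)) & ~p, 0
2. ~[](p -> (p | q)), 0
3. ~p, 0
4. ~(p -> (p | q)), 1
5. p, 1
6. ~(p | q), 1
7. ~p, 1
8. ~q, 1
Accessibility: 0R0, 0R1, 1R0, 1R1
Branch closes: p and ~p both at 1.
Every branch closes; the branch above is one of them.

Unsatisfiable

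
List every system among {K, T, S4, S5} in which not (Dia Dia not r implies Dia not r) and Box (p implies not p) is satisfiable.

S4-tableau for the formula:
1. not (Dia Dia not r implies Dia not r) and Box (p implies not p), 0
2. not (Dia Dia not r implies Dia not r), 0   [and-rule on 1]
3. Box (p implies not p), 0   [and-rule on 1]
4. Dia Dia not r, 0   [neg-implies-rule on 2]
5. not Dia not r, 0   [neg-implies-rule on 2]
6. p implies not p, 0   [Box-rule on 3 via 0R0]
7. r, 0   [neg-Dia-rule on 5 via 0R0]
8. not p, 0   [implies-rule on 6 (branches; this branch)]
9. Dia not r, 1   [Dia-rule on 4: fresh world 1, 0R1]
10. p implies not p, 1   [Box-rule on 3 via 0R1]
11. r, 1   [neg-Dia-rule on 5 via 0R1]
12. not p, 1   [implies-rule on 10 (branches; this branch)]
13. not r, 2   [Dia-rule on 9: fresh world 2, 1R2]
14. p implies not p, 2   [Box-rule on 3 via 0R2]
15. r, 2   [neg-Dia-rule on 5 via 0R2]
Accessibility: 0R0, 0R1, 0R2, 1R1, 1R2, 2R2
Branch closes: r and not r both at 2.
Every branch closes (one shown): unsatisfiable in S4, hence also in S5 (every S5-frame is an S4-frame).
T-tableau for the formula:
1. not (Dia Dia not r implies Dia not r) and Box (p implies not p), 0
2. not (Dia Dia not r implies Dia not r), 0   [and-rule on 1]
3. Box (p implies not p), 0   [and-rule on 1]
4. Dia Dia not r, 0   [neg-implies-rule on 2]
5. not Dia not r, 0   [neg-implies-rule on 2]
6. p implies not p, 0   [Box-rule on 3 via 0R0]
7. r, 0   [neg-Dia-rule on 5 via 0R0]
8. not p, 0   [implies-rule on 6 (branches; this branch)]
9. Dia not r, 1   [Dia-rule on 4: fresh world 1, 0R1]
10. p implies not p, 1   [Box-rule on 3 via 0R1]
11. r, 1   [neg-Dia-rule on 5 via 0R1]
12. not p, 1   [implies-rule on 10 (branches; this branch)]
13. not r, 2   [Dia-rule on 9: fresh world 2, 1R2]
Accessibility: 0R0, 0R1, 1R1, 1R2, 2R2
Complete open branch: satisfiable in T, hence also in K (this T-model is also a K-model).

K, T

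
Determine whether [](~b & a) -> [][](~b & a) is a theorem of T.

Invalid (countermodel exists)

Tableau for the negation ~([](~b & a) -> [][](~b & a)):
1. ~([](~b & a) -> [][](~b & a)), w0
2. [](~b & a), w0
3. ~[][](~b & a), w0
4. ~b & a, w0
5. ~b, w0
6. a, w0
7. ~[](~b & a), w1
8. ~b & a, w1
9. ~b, w1
10. a, w1
11. ~(~b & a), w2
12. ~a, w2
Accessibility: w0Rw0, w0Rw1, w1Rw1, w1Rw2, w2Rw2
The negation has an open branch (countermodel exists).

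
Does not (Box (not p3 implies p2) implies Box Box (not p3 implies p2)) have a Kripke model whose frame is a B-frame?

Yes, satisfiable

1. not (Box (not p3 implies p2) implies Box Box (not p3 implies p2)), w0
2. Box (not p3 implies p2), w0
3. not Box Box (not p3 implies p2), w0
4. not p3 implies p2, w0
5. p2, w0
6. not Box (not p3 implies p2), w1
7. not p3 implies p2, w1
8. p2, w1
9. not (not p3 implies p2), w2
10. not p3, w2
11. not p2, w2
Accessibility: w0Rw0, w0Rw1, w1Rw0, w1Rw1, w1Rw2, w2Rw1, w2Rw2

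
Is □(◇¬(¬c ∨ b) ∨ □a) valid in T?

Tableau for the negation ¬□(◇¬(¬c ∨ b) ∨ □a):
1. ¬□(◇¬(¬c ∨ b) ∨ □a), u
2. ¬(◇¬(¬c ∨ b) ∨ □a), v
3. ¬◇¬(¬c ∨ b), v
4. ¬□a, v
5. ¬c ∨ b, v
6. b, v
7. ¬a, w
8. ¬c ∨ b, w
9. b, w
Accessibility: uRu, uRv, vRv, vRw, wRw
The negation has an open branch (countermodel exists).

Invalid (countermodel exists)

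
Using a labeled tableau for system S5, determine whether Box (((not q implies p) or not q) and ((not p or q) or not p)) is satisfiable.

1. Box (((not q implies p) or not q) and ((not p or q) or not p)), u
2. ((not q implies p) or not q) and ((not p or q) or not p), u
3. (not q implies p) or not q, u
4. (not p or q) or not p, u
5. not q, u
6. not p, u
Accessibility: uRu

Satisfiable (open branch found)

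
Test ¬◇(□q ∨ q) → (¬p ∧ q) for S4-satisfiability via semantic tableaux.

Satisfiable (open branch found)

1. ¬◇(□q ∨ q) → (¬p ∧ q), 0
2. ¬p ∧ q, 0   [→-rule on 1 (branches; this branch)]
3. ¬p, 0   [∧-rule on 2]
4. q, 0   [∧-rule on 2]
Accessibility: 0R0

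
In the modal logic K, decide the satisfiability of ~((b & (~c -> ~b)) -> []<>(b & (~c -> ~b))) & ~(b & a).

Satisfiable (open branch found)

1. ~((b & (~c -> ~b)) -> []<>(b & (~c -> ~b))) & ~(b & a), w0
2. ~((b & (~c -> ~b)) -> []<>(b & (~c -> ~b))), w0
3. ~(b & a), w0
4. b & (~c -> ~b), w0
5. ~[]<>(b & (~c -> ~b)), w0
6. b, w0
7. ~c -> ~b, w0
8. ~a, w0
9. c, w0
10. ~<>(b & (~c -> ~b)), w1
Accessibility: w0Rw1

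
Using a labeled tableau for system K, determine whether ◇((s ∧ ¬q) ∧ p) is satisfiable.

Satisfiable

1. ◇((s ∧ ¬q) ∧ p), 0
2. (s ∧ ¬q) ∧ p, 1
3. s ∧ ¬q, 1
4. p, 1
5. s, 1
6. ¬q, 1
Accessibility: 0R1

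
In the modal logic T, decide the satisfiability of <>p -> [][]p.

Satisfiable

1. <>p -> [][]p, u
2. [][]p, u
3. []p, u
4. p, u
Accessibility: uRu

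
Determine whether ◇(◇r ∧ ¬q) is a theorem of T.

Tableau for the negation ¬◇(◇r ∧ ¬q):
1. ¬◇(◇r ∧ ¬q), 0
2. ¬(◇r ∧ ¬q), 0
3. q, 0
Accessibility: 0R0
The negation has an open branch (countermodel exists).

Invalid (countermodel exists)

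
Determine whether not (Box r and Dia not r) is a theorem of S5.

Valid in S5

Tableau for the negation Box r and Dia not r:
1. Box r and Dia not r, u
2. Box r, u
3. Dia not r, u
4. r, u
5. not r, v
6. r, v
Accessibility: uRu, uRv, vRu, vRv
Branch closes: r and not r both at v.
All branches of the negation close; one closing branch shown above.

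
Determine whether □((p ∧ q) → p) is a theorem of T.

Valid

Tableau for the negation ¬□((p ∧ q) → p):
1. ¬□((p ∧ q) → p), w0
2. ¬((p ∧ q) → p), w1
3. p ∧ q, w1
4. ¬p, w1
5. p, w1
6. q, w1
Accessibility: w0Rw0, w0Rw1, w1Rw1
Branch closes: p and ¬p both at w1.
All branches of the negation close; one closing branch shown above.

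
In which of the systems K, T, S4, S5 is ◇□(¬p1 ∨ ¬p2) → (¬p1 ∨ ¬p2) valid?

S5

S4-tableau for the negation ¬(◇□(¬p1 ∨ ¬p2) → (¬p1 ∨ ¬p2)):
1. ¬(◇□(¬p1 ∨ ¬p2) → (¬p1 ∨ ¬p2)), 0
2. ◇□(¬p1 ∨ ¬p2), 0   [¬→-rule on 1]
3. ¬(¬p1 ∨ ¬p2), 0   [¬→-rule on 1]
4. p1, 0   [¬∨-rule on 3]
5. p2, 0   [¬∨-rule on 3]
6. □(¬p1 ∨ ¬p2), 1   [◇-rule on 2: fresh world 1, 0R1]
7. ¬p1 ∨ ¬p2, 1   [□-rule on 6 via 1R1]
8. ¬p2, 1   [∨-rule on 7 (branches; this branch)]
Accessibility: 0R0, 0R1, 1R1
Complete open branch: countermodel on an S4-frame, so not valid in S4, nor in K, T (the same frame is also a K-frame and a T-frame).
S5-tableau for the negation ¬(◇□(¬p1 ∨ ¬p2) → (¬p1 ∨ ¬p2)):
1. ¬(◇□(¬p1 ∨ ¬p2) → (¬p1 ∨ ¬p2)), 0
2. ◇□(¬p1 ∨ ¬p2), 0   [¬→-rule on 1]
3. ¬(¬p1 ∨ ¬p2), 0   [¬→-rule on 1]
4. p1, 0   [¬∨-rule on 3]
5. p2, 0   [¬∨-rule on 3]
6. □(¬p1 ∨ ¬p2), 1   [◇-rule on 2: fresh world 1, 0R1]
7. ¬p1 ∨ ¬p2, 0   [□-rule on 6 via 1R0]
8. ¬p1 ∨ ¬p2, 1   [□-rule on 6 via 1R1]
9. ¬p2, 0   [∨-rule on 7 (branches; this branch)]
Accessibility: 0R0, 0R1, 1R0, 1R1
Branch closes: p2 and ¬p2 both at 0.
Every branch closes (one shown): valid in S5.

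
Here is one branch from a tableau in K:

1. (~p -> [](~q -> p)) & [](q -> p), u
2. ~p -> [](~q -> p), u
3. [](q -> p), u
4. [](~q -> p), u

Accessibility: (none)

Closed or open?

No world carries both an atom and its negation.

No, open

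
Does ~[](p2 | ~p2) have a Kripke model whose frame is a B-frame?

1. ~[](p2 | ~p2), w0
2. ~(p2 | ~p2), w1
3. ~p2, w1
4. p2, w1
Accessibility: w0Rw0, w0Rw1, w1Rw0, w1Rw1
Branch closes: p2 and ~p2 both at w1.
All branches of the tableau close; one closing branch shown above.

No, unsatisfiable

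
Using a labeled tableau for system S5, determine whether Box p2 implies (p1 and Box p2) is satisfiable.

Satisfiable

1. Box p2 implies (p1 and Box p2), w0
2. p1 and Box p2, w0
3. p1, w0
4. Box p2, w0
5. p2, w0
Accessibility: w0Rw0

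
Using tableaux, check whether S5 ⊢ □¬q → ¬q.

Valid

Tableau for the negation ¬(□¬q → ¬q):
1. ¬(□¬q → ¬q), w0
2. □¬q, w0
3. q, w0
4. ¬q, w0
Accessibility: w0Rw0
Branch closes: q and ¬q both at w0.
Every branch of the negation's tableau closes; the branch above is one of them.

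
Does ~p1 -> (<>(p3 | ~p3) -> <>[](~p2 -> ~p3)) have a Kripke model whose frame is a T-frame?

1. ~p1 -> (<>(p3 | ~p3) -> <>[](~p2 -> ~p3)), w0
2. <>(p3 | ~p3) -> <>[](~p2 -> ~p3), w0   [->-rule on 1 (branches; this branch)]
3. <>[](~p2 -> ~p3), w0   [->-rule on 2 (branches; this branch)]
4. [](~p2 -> ~p3), w1   [<>-rule on 3: fresh world w1, w0Rw1]
5. ~p2 -> ~p3, w1   [[]-rule on 4 via w1Rw1]
6. ~p3, w1   [->-rule on 5 (branches; this branch)]
Accessibility: w0Rw0, w0Rw1, w1Rw1

Satisfiable (open branch found)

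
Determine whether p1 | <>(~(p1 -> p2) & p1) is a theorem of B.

Tableau for the negation ~(p1 | <>(~(p1 -> p2) & p1)):
1. ~(p1 | <>(~(p1 -> p2) & p1)), 0
2. ~p1, 0   [~|-rule on 1]
3. ~<>(~(p1 -> p2) & p1), 0   [~|-rule on 1]
4. ~(~(p1 -> p2) & p1), 0   [~<>-rule on 3 via 0R0]
Accessibility: 0R0
The negation has an open branch (countermodel exists).

Not valid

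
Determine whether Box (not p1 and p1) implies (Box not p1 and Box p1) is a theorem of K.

Tableau for the negation not (Box (not p1 and p1) implies (Box not p1 and Box p1)):
1. not (Box (not p1 and p1) implies (Box not p1 and Box p1)), u
2. Box (not p1 and p1), u
3. not (Box not p1 and Box p1), u
4. not Box p1, u
5. not p1, v
6. not p1 and p1, v
7. p1, v
Accessibility: uRv
Branch closes: p1 and not p1 both at v.
All branches of the negation close; one closing branch shown above.

Valid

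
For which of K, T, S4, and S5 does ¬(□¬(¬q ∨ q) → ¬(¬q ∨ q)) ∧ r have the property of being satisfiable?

K-tableau for the formula:
1. ¬(□¬(¬q ∨ q) → ¬(¬q ∨ q)) ∧ r, w0
2. ¬(□¬(¬q ∨ q) → ¬(¬q ∨ q)), w0
3. r, w0
4. □¬(¬q ∨ q), w0
5. ¬q ∨ q, w0
6. q, w0
Complete open branch: satisfiable in K.
T-tableau for the formula:
1. ¬(□¬(¬q ∨ q) → ¬(¬q ∨ q)) ∧ r, w0
2. ¬(□¬(¬q ∨ q) → ¬(¬q ∨ q)), w0
3. r, w0
4. □¬(¬q ∨ q), w0
5. ¬q ∨ q, w0
6. ¬(¬q ∨ q), w0
7. q, w0
8. ¬q, w0
Accessibility: w0Rw0
Branch closes: q and ¬q both at w0.
Every branch closes (one shown): unsatisfiable in T, hence also in S4, S5 (every S4/S5-frame is a T-frame).

K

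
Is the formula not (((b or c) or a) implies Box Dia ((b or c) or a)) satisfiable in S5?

1. not (((b or c) or a) implies Box Dia ((b or c) or a)), w0
2. (b or c) or a, w0
3. not Box Dia ((b or c) or a), w0
4. b or c, w0
5. c, w0
6. not Dia ((b or c) or a), w1
7. not ((b or c) or a), w0
8. not (b or c), w0
9. not a, w0
10. not b, w0
11. not c, w0
Accessibility: w0Rw0, w0Rw1, w1Rw0, w1Rw1
Branch closes: c and not c both at w0.
Every branch closes; the branch above is one of them.

Unsatisfiable (every branch closes)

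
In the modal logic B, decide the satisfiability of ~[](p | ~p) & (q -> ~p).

1. ~[](p | ~p) & (q -> ~p), w0
2. ~[](p | ~p), w0   [&-rule on 1]
3. q -> ~p, w0   [&-rule on 1]
4. ~p, w0   [->-rule on 3 (branches; this branch)]
5. ~(p | ~p), w1   [~[]-rule on 2: fresh world w1, w0Rw1]
6. ~p, w1   [~|-rule on 5]
7. p, w1   [~|-rule on 5]
Accessibility: w0Rw0, w0Rw1, w1Rw0, w1Rw1
Branch closes: p and ~p both at w1.
All branches of the tableau close; one closing branch shown above.

Unsatisfiable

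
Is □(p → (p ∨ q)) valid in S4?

Tableau for the negation ¬□(p → (p ∨ q)):
1. ¬□(p → (p ∨ q)), u
2. ¬(p → (p ∨ q)), v   [¬□-rule on 1: fresh world v, uRv]
3. p, v   [¬→-rule on 2]
4. ¬(p ∨ q), v   [¬→-rule on 2]
5. ¬p, v   [¬∨-rule on 4]
6. ¬q, v   [¬∨-rule on 4]
Accessibility: uRu, uRv, vRv
Branch closes: p and ¬p both at v.
Every branch of the negation's tableau closes; the branch above is one of them.

Yes, valid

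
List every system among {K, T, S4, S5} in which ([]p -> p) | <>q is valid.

T, S4, S5

K-tableau for the negation ~(([]p -> p) | <>q):
1. ~(([]p -> p) | <>q), 0
2. ~([]p -> p), 0
3. ~<>q, 0
4. []p, 0
5. ~p, 0
Complete open branch: countermodel on a K-frame, so not valid in K.
T-tableau for the negation ~(([]p -> p) | <>q):
1. ~(([]p -> p) | <>q), 0
2. ~([]p -> p), 0
3. ~<>q, 0
4. []p, 0
5. ~p, 0
6. ~q, 0
7. p, 0
Accessibility: 0R0
Branch closes: p and ~p both at 0.
Every branch closes (one shown): valid in T, hence also in S4, S5 (every theorem of T is a theorem of S4 and S5).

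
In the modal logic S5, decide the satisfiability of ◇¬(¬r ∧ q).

1. ◇¬(¬r ∧ q), 0
2. ¬(¬r ∧ q), 1
3. ¬q, 1
Accessibility: 0R0, 0R1, 1R0, 1R1

Satisfiable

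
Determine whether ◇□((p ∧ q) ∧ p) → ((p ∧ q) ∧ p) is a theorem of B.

Tableau for the negation ¬(◇□((p ∧ q) ∧ p) → ((p ∧ q) ∧ p)):
1. ¬(◇□((p ∧ q) ∧ p) → ((p ∧ q) ∧ p)), 0
2. ◇□((p ∧ q) ∧ p), 0
3. ¬((p ∧ q) ∧ p), 0
4. ¬(p ∧ q), 0
5. ¬q, 0
6. □((p ∧ q) ∧ p), 1
7. (p ∧ q) ∧ p, 0
8. p ∧ q, 0
9. p, 0
10. q, 0
Accessibility: 0R0, 0R1, 1R0, 1R1
Branch closes: q and ¬q both at 0.
All branches of the negation close; one closing branch shown above.

Yes, valid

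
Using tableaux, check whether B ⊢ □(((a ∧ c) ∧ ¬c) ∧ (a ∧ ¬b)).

No, not valid

Tableau for the negation ¬□(((a ∧ c) ∧ ¬c) ∧ (a ∧ ¬b)):
1. ¬□(((a ∧ c) ∧ ¬c) ∧ (a ∧ ¬b)), u
2. ¬(((a ∧ c) ∧ ¬c) ∧ (a ∧ ¬b)), v   [¬□-rule on 1: fresh world v, uRv]
3. ¬(a ∧ ¬b), v   [¬∧-rule on 2 (branches; this branch)]
4. b, v   [¬∧-rule on 3 (branches; this branch)]
Accessibility: uRu, uRv, vRu, vRv
The negation has an open branch (countermodel exists).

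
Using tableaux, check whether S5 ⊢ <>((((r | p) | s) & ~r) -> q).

No, not valid

Tableau for the negation ~<>((((r | p) | s) & ~r) -> q):
1. ~<>((((r | p) | s) & ~r) -> q), 0
2. ~((((r | p) | s) & ~r) -> q), 0   [~<>-rule on 1 via 0R0]
3. ((r | p) | s) & ~r, 0   [~->-rule on 2]
4. ~q, 0   [~->-rule on 2]
5. (r | p) | s, 0   [&-rule on 3]
6. ~r, 0   [&-rule on 3]
7. s, 0   [|-rule on 5 (branches; this branch)]
Accessibility: 0R0
The negation has an open branch (countermodel exists).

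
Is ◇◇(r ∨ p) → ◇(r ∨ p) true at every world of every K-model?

Invalid (countermodel exists)

Tableau for the negation ¬(◇◇(r ∨ p) → ◇(r ∨ p)):
1. ¬(◇◇(r ∨ p) → ◇(r ∨ p)), w0
2. ◇◇(r ∨ p), w0   [¬→-rule on 1]
3. ¬◇(r ∨ p), w0   [¬→-rule on 1]
4. ◇(r ∨ p), w1   [◇-rule on 2: fresh world w1, w0Rw1]
5. ¬(r ∨ p), w1   [¬◇-rule on 3 via w0Rw1]
6. ¬r, w1   [¬∨-rule on 5]
7. ¬p, w1   [¬∨-rule on 5]
8. r ∨ p, w2   [◇-rule on 4: fresh world w2, w1Rw2]
9. p, w2   [∨-rule on 8 (branches; this branch)]
Accessibility: w0Rw1, w1Rw2
The negation has an open branch (countermodel exists).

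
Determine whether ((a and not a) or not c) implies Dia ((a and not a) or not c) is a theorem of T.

Tableau for the negation not (((a and not a) or not c) implies Dia ((a and not a) or not c)):
1. not (((a and not a) or not c) implies Dia ((a and not a) or not c)), w0
2. (a and not a) or not c, w0   [neg-implies-rule on 1]
3. not Dia ((a and not a) or not c), w0   [neg-implies-rule on 1]
4. not ((a and not a) or not c), w0   [neg-Dia-rule on 3 via w0Rw0]
5. not (a and not a), w0   [neg-or-rule on 4]
6. c, w0   [neg-or-rule on 4]
7. a and not a, w0   [or-rule on 2 (branches; this branch)]
8. a, w0   [and-rule on 7]
9. not a, w0   [and-rule on 7]
Accessibility: w0Rw0
Branch closes: a and not a both at w0.
Every branch of the negation's tableau closes; the branch above is one of them.

Valid in T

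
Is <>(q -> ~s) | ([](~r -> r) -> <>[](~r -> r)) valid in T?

Valid in T

Tableau for the negation ~(<>(q -> ~s) | ([](~r -> r) -> <>[](~r -> r))):
1. ~(<>(q -> ~s) | ([](~r -> r) -> <>[](~r -> r))), w0
2. ~<>(q -> ~s), w0
3. ~([](~r -> r) -> <>[](~r -> r)), w0
4. [](~r -> r), w0
5. ~<>[](~r -> r), w0
6. ~(q -> ~s), w0
7. q, w0
8. s, w0
9. ~r -> r, w0
10. ~[](~r -> r), w0
11. r, w0
12. ~(~r -> r), w1
13. ~r, w1
14. ~(q -> ~s), w1
15. q, w1
16. s, w1
17. ~r -> r, w1
18. ~[](~r -> r), w1
19. r, w1
Accessibility: w0Rw0, w0Rw1, w1Rw1
Branch closes: r and ~r both at w1.
All branches of the negation close; one closing branch shown above.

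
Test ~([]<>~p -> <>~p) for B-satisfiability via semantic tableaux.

1. ~([]<>~p -> <>~p), w0
2. []<>~p, w0
3. ~<>~p, w0
4. <>~p, w0
5. p, w0
6. ~p, w1
7. <>~p, w1
8. p, w1
Accessibility: w0Rw0, w0Rw1, w1Rw0, w1Rw1
Branch closes: p and ~p both at w1.
(One branch shown.) All branches close.

Unsatisfiable (every branch closes)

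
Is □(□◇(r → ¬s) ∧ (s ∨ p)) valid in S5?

Tableau for the negation ¬□(□◇(r → ¬s) ∧ (s ∨ p)):
1. ¬□(□◇(r → ¬s) ∧ (s ∨ p)), 0
2. ¬(□◇(r → ¬s) ∧ (s ∨ p)), 1
3. ¬(s ∨ p), 1
4. ¬s, 1
5. ¬p, 1
Accessibility: 0R0, 0R1, 1R0, 1R1
The negation has an open branch (countermodel exists).

Not valid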